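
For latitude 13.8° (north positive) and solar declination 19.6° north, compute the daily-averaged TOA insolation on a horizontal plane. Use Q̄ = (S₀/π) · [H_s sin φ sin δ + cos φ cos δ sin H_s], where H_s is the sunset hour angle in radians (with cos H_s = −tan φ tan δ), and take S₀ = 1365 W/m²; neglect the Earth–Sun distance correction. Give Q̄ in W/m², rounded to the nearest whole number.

The sunset hour angle satisfies cos H_s = −tan φ tan δ = -0.0875, giving H_s = 95.02°. In radians, H_s = 1.6584.
H_s sin φ sin δ = 1.6584 × 0.2385 × 0.3355 = 0.1327.
cos φ cos δ sin H_s = 0.9711 × 0.9421 × 0.9962 = 0.9114.
Q̄ = (1365/π) × (0.1327 + 0.9114) = 434.49 × 1.0441 = 453.65 W/m².

454 W/m²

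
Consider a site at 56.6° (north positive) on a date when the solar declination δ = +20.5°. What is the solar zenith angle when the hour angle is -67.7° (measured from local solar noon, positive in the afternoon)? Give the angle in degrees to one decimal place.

60.8°

cos θ_z = sin(56.6°) sin(20.5°) + cos(56.6°) cos(20.5°) cos(-67.70°) = 0.2924 + 0.1957 = 0.4881.
θ_z = arccos(0.4881) = 60.78°.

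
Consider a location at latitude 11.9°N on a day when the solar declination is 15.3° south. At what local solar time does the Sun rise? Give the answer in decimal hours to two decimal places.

−tan φ tan δ = −(0.2107)(-0.2736) = 0.0576; H_s = arccos(0.0576) = 86.70°.
Sunrise is at 12 − H_s/15 = 12 − 5.780 = 6.220 h local solar time.

6.22 h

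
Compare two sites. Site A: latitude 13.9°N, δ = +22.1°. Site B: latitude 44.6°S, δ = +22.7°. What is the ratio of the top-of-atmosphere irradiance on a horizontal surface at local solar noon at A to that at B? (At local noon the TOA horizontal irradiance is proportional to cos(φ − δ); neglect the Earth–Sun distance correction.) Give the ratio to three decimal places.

2.565

A: cos θ_z = cos(13.9° − (22.1°)) = 0.9898.
B: cos θ_z = cos(-44.6° − (22.7°)) = 0.3859.
Ratio A/B = 0.9898 / 0.3859 = 2.5649.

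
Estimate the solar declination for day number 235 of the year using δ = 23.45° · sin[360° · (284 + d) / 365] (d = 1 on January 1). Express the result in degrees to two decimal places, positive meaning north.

+11.05°

360 × (284 + 235) / 365 = 511.890°; sin(511.890°) = 0.4712.
δ = 23.45 × 0.4712 = 11.050° ≈ +11.05°.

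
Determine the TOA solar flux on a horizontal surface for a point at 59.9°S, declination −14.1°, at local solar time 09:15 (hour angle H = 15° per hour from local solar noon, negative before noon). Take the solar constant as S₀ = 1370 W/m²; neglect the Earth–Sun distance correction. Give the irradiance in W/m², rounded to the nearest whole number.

790 W/m²

Hour angle H = 15° × (9.25 − 12) = -41.25°.
cos θ_z = sin φ sin δ + cos φ cos δ cos H = (-0.8652)(-0.2436) + (0.5015)(0.9699)(0.7518) = 0.5764.
Top-of-atmosphere irradiance = S₀ cos θ_z = 1370 × 0.5764 = 789.67 W/m².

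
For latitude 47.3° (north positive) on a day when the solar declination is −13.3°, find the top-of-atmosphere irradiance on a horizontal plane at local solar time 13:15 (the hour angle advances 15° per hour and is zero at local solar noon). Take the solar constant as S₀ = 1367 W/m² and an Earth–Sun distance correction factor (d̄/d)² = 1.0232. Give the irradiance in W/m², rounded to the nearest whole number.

638 W/m²

Hour angle H = 15° × (13.25 − 12) = 18.75°.
cos θ_z = sin φ sin δ + cos φ cos δ cos H = (0.7349)(-0.2300) + (0.6782)(0.9732)(0.9469) = 0.4559.
Top-of-atmosphere irradiance = S₀ (d̄/d)² cos θ_z = 1367 × 1.0232 × 0.4559 = 637.67 W/m².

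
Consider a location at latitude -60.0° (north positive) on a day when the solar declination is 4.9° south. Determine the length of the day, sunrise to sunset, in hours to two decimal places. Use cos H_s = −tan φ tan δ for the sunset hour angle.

13.14 hours

cos H_s = −tan(-60.0°) · tan(-4.9°) = -0.1485, so H_s = arccos(-0.1485) = 98.54°.
Day length = 2 H_s / 15° h⁻¹ = 197.08° / 15 = 13.139 h.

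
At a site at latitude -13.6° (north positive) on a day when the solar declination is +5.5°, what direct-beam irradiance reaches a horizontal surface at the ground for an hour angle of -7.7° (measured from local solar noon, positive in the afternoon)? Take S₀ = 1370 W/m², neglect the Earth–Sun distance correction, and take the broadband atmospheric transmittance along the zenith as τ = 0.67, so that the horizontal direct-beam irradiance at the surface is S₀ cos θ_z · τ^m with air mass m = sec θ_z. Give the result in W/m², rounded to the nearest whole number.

cos θ_z = sin(-13.6°) sin(5.5°) + cos(-13.6°) cos(5.5°) cos(-7.70°) = -0.0225 + 0.9588 = 0.9363.
Air mass m = 1/cos θ_z = 1/0.9363 = 1.068; τ^m = 0.67^1.068 = 0.6520.
Surface direct beam = 1370 × 0.9363 × 0.6520 = 836.34 W/m².

836 W/m²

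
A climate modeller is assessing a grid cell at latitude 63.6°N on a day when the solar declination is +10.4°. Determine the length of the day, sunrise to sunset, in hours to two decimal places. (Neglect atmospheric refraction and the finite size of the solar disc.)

−tan φ tan δ = −(2.0145)(0.1835) = -0.3697; H_s = arccos(-0.3697) = 111.70°.
Day length = 2 H_s / 15° h⁻¹ = 223.40° / 15 = 14.893 h.

14.89 hours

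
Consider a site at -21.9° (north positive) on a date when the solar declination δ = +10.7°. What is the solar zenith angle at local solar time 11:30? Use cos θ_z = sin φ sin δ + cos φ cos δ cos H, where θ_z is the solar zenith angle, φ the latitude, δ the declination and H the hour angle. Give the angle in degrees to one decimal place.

Hour angle H = 15° × (11.5 − 12) = -7.50°.
With φ = -21.9°, δ = 10.7°, H = -7.50°: sin φ sin δ = -0.0693, cos φ cos δ cos H = 0.9039, so cos θ_z = 0.8346.
θ_z = arccos(0.8346) = 33.43°.

33.4°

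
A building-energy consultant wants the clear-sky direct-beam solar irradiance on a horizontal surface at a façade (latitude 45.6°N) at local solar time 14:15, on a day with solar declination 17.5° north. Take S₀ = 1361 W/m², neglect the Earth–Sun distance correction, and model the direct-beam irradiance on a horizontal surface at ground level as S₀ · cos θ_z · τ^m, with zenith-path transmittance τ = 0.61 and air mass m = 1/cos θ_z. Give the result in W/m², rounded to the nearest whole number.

551 W/m²

Hour angle H = 15° × (14.25 − 12) = 33.75°.
With φ = 45.6°, δ = 17.5°, H = 33.75°: sin φ sin δ = 0.2148, cos φ cos δ cos H = 0.5548, so cos θ_z = 0.7696.
Air mass m = 1/cos θ_z = 1/0.7696 = 1.299; τ^m = 0.61^1.299 = 0.5262.
Surface direct beam = 1361 × 0.7696 × 0.5262 = 551.16 W/m².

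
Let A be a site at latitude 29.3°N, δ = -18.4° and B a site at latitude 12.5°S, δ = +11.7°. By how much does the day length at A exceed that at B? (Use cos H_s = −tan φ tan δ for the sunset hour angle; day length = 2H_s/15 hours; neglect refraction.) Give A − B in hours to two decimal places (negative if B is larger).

-1.08 h

A: H_s = arccos(−tan 29.3° · tan -18.4°) = 79.24°, so 2H_s/15 = 10.5653 h.
B: H_s = arccos(−tan -12.5° · tan 11.7°) = 87.37°, so 2H_s/15 = 11.6493 h.
A − B = 10.5653 − 11.6493 = -1.0840 h.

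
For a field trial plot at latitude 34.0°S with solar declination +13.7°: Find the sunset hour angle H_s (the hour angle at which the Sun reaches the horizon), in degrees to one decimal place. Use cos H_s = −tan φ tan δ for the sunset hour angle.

80.5°

The sunset hour angle satisfies cos H_s = −tan φ tan δ = 0.1644, giving H_s = 80.54°.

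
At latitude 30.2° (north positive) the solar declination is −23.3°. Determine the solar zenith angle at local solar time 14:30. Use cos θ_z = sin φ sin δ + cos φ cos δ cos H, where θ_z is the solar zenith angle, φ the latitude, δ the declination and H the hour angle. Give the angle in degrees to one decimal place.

64.5°

Hour angle H = 15° × (14.5 − 12) = 37.50°.
cos θ_z = sin(30.2°) sin(-23.3°) + cos(30.2°) cos(-23.3°) cos(37.50°) = -0.1990 + 0.6298 = 0.4308.
θ_z = arccos(0.4308) = 64.48°.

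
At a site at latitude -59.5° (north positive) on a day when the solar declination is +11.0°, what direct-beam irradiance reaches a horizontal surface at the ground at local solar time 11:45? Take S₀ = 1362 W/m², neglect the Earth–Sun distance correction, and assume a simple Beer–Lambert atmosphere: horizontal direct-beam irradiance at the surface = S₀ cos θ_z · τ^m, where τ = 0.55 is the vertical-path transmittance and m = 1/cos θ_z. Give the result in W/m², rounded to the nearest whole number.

Hour angle H = 15° × (11.75 − 12) = -3.75°.
With φ = -59.5°, δ = 11.0°, H = -3.75°: sin φ sin δ = -0.1644, cos φ cos δ cos H = 0.4971, so cos θ_z = 0.3327.
Air mass m = 1/cos θ_z = 1/0.3327 = 3.006; τ^m = 0.55^3.006 = 0.1658.
Surface direct beam = 1362 × 0.3327 × 0.1658 = 75.13 W/m².

75 W/m²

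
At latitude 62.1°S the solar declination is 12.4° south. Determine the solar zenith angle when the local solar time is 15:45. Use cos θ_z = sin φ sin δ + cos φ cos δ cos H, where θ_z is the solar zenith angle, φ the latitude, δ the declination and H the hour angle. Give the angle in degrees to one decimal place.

63.7°

Hour angle H = 15° × (15.75 − 12) = 56.25°.
cos θ_z = sin(-62.1°) sin(-12.4°) + cos(-62.1°) cos(-12.4°) cos(56.25°) = 0.1898 + 0.2539 = 0.4437.
θ_z = arccos(0.4437) = 63.66°.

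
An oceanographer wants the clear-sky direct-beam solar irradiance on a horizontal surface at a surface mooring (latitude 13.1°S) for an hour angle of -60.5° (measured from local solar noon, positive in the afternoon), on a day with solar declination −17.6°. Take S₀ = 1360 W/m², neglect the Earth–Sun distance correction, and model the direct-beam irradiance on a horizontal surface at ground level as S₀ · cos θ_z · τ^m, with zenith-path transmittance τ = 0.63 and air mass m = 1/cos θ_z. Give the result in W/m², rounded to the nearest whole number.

With φ = -13.1°, δ = -17.6°, H = -60.50°: sin φ sin δ = 0.0685, cos φ cos δ cos H = 0.4572, so cos θ_z = 0.5257.
Air mass m = 1/cos θ_z = 1/0.5257 = 1.902; τ^m = 0.63^1.902 = 0.4153.
Surface direct beam = 1360 × 0.5257 × 0.4153 = 296.92 W/m².

297 W/m²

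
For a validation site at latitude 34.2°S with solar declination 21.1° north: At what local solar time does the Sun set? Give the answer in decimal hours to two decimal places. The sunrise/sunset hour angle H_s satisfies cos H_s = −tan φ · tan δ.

The sunset hour angle satisfies cos H_s = −tan φ tan δ = 0.2622, giving H_s = 74.80°.
Sunset is at 12 + H_s/15 = 12 + 4.987 = 16.987 h local solar time.

16.99 h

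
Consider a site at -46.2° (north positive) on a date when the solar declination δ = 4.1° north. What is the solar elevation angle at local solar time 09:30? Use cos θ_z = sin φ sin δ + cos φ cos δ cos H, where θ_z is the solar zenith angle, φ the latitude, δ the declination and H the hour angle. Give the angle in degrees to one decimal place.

29.7°

Hour angle H = 15° × (9.5 − 12) = -37.50°.
cos θ_z = sin φ sin δ + cos φ cos δ cos H = (-0.7218)(0.0715) + (0.6921)(0.9974)(0.7934) = 0.4961.
θ_z = arccos(0.4961) = 60.26°, so the elevation is 90° − 60.26° = 29.74°.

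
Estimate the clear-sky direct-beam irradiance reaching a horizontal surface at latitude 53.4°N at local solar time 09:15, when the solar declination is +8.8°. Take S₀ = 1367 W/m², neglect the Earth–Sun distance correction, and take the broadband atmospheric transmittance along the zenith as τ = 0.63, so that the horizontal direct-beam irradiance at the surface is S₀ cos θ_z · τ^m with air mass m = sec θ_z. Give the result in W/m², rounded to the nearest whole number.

342 W/m²

Hour angle H = 15° × (9.25 − 12) = -41.25°.
cos θ_z = sin φ sin δ + cos φ cos δ cos H = (0.8028)(0.1530) + (0.5962)(0.9882)(0.7518) = 0.5658.
Air mass m = 1/cos θ_z = 1/0.5658 = 1.767; τ^m = 0.63^1.767 = 0.4420.
Surface direct beam = 1367 × 0.5658 × 0.4420 = 341.86 W/m².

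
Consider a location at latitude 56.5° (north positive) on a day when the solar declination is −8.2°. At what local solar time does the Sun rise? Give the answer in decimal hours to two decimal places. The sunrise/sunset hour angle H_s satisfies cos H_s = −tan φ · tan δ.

6.84 h

The sunset hour angle satisfies cos H_s = −tan φ tan δ = 0.2177, giving H_s = 77.43°.
Sunrise is at 12 − H_s/15 = 12 − 5.162 = 6.838 h local solar time.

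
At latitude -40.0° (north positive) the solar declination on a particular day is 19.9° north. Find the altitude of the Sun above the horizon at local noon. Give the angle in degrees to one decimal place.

30.1°

At local solar noon the hour angle is zero, so the elevation is 90° − |φ − δ| = 90° − |-40.0° − (19.9°)| = 90° − 59.9° = 30.1°.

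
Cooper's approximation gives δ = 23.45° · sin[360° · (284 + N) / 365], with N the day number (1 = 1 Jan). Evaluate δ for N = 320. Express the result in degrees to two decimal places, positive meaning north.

-19.38°

360 × (284 + 320) / 365 = 595.726°; sin(595.726°) = -0.8264.
δ = 23.45 × -0.8264 = -19.379° ≈ -19.38°.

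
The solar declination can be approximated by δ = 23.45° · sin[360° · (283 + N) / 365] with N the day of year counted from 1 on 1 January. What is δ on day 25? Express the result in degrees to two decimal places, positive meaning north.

-19.49°

360 × (283 + 25) / 365 = 303.781°; sin(303.781°) = -0.8312.
δ = 23.45 × -0.8312 = -19.492° ≈ -19.49°.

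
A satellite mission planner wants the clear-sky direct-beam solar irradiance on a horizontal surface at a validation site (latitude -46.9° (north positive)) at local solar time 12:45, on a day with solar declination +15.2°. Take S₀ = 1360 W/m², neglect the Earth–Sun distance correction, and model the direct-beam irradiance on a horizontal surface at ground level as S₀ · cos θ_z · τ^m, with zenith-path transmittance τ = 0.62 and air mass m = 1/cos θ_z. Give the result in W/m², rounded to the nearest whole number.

Hour angle H = 15° × (12.75 − 12) = 11.25°.
cos θ_z = sin(-46.9°) sin(15.2°) + cos(-46.9°) cos(15.2°) cos(11.25°) = -0.1914 + 0.6467 = 0.4553.
Air mass m = 1/cos θ_z = 1/0.4553 = 2.196; τ^m = 0.62^2.196 = 0.3500.
Surface direct beam = 1360 × 0.4553 × 0.3500 = 216.72 W/m².

217 W/m²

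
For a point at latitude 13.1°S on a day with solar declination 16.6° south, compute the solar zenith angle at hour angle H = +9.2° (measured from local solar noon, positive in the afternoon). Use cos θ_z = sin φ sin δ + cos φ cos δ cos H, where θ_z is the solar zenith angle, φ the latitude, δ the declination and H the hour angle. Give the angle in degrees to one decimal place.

9.6°

cos θ_z = sin φ sin δ + cos φ cos δ cos H = (-0.2267)(-0.2857) + (0.9740)(0.9583)(0.9871) = 0.9861.
θ_z = arccos(0.9861) = 9.56°.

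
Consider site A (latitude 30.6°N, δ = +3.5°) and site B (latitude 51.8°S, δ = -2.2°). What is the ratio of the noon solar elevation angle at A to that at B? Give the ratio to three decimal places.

A: 90° − |30.6 − (3.5)| = 62.90°.
B: 90° − |-51.8 − (-2.2)| = 40.40°.
Ratio A/B = 62.9000 / 40.4000 = 1.5569.

1.557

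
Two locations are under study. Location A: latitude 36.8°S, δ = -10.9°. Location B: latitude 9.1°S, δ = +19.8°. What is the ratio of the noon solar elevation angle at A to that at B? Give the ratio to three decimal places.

1.049

A: 90° − |-36.8 − (-10.9)| = 64.10°.
B: 90° − |-9.1 − (19.8)| = 61.10°.
Ratio A/B = 64.1000 / 61.1000 = 1.0491.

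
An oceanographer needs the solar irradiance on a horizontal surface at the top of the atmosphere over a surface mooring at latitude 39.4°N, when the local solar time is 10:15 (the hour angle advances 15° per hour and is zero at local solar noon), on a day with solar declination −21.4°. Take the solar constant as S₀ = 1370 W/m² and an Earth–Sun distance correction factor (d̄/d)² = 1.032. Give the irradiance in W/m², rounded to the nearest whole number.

585 W/m²

Hour angle H = 15° × (10.25 − 12) = -26.25°.
With φ = 39.4°, δ = -21.4°, H = -26.25°: sin φ sin δ = -0.2316, cos φ cos δ cos H = 0.6453, so cos θ_z = 0.4137.
Top-of-atmosphere irradiance = S₀ (d̄/d)² cos θ_z = 1370 × 1.032 × 0.4137 = 584.91 W/m².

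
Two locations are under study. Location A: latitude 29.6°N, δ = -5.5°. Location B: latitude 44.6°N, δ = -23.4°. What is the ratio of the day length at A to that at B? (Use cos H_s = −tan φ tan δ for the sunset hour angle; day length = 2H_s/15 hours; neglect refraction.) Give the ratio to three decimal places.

A: H_s = arccos(−tan 29.6° · tan -5.5°) = 86.86°, so 2H_s/15 = 11.5813 h.
B: H_s = arccos(−tan 44.6° · tan -23.4°) = 64.74°, so 2H_s/15 = 8.6320 h.
Ratio A/B = 11.5813 / 8.6320 = 1.3417.

1.342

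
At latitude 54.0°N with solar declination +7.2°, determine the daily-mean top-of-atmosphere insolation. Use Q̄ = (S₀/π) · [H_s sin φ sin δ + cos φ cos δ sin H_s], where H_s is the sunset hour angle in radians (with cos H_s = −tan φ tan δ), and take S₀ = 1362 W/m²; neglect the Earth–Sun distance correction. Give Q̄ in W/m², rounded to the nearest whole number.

cos H_s = −tan(54.0°) · tan(7.2°) = -0.1739, so H_s = arccos(-0.1739) = 100.01°. In radians, H_s = 1.7455.
H_s sin φ sin δ = 1.7455 × 0.8090 × 0.1253 = 0.1769.
cos φ cos δ sin H_s = 0.5878 × 0.9921 × 0.9848 = 0.5743.
Q̄ = (1362/π) × (0.1769 + 0.5743) = 433.54 × 0.7512 = 325.68 W/m².

326 W/m²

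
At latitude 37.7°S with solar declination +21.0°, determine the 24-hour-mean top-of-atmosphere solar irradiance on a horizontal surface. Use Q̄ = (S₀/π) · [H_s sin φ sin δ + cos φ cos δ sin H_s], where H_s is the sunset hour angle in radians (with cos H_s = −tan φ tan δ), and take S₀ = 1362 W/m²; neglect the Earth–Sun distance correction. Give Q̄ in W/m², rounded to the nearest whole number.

The sunset hour angle satisfies cos H_s = −tan φ tan δ = 0.2967, giving H_s = 72.74°. In radians, H_s = 1.2696.
H_s sin φ sin δ = 1.2696 × -0.6115 × 0.3584 = -0.2782.
cos φ cos δ sin H_s = 0.7912 × 0.9336 × 0.9550 = 0.7054.
Q̄ = (1362/π) × (-0.2782 + 0.7054) = 433.54 × 0.4272 = 185.21 W/m².

185 W/m²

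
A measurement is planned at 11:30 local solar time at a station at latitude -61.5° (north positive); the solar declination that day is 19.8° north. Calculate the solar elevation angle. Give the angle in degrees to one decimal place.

8.5°

Hour angle H = 15° × (11.5 − 12) = -7.50°.
With φ = -61.5°, δ = 19.8°, H = -7.50°: sin φ sin δ = -0.2977, cos φ cos δ cos H = 0.4451, so cos θ_z = 0.1474.
θ_z = arccos(0.1474) = 81.52°, so the elevation is 90° − 81.52° = 8.48°.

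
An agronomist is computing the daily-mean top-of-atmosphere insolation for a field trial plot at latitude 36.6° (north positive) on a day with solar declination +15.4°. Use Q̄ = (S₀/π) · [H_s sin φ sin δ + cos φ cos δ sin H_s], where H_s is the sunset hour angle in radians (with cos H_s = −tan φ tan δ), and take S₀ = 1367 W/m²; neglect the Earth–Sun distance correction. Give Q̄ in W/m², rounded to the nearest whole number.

cos H_s = −tan(36.6°) · tan(15.4°) = -0.2046, so H_s = arccos(-0.2046) = 101.81°. In radians, H_s = 1.7769.
H_s sin φ sin δ = 1.7769 × 0.5962 × 0.2656 = 0.2814.
cos φ cos δ sin H_s = 0.8028 × 0.9641 × 0.9788 = 0.7576.
Q̄ = (1367/π) × (0.2814 + 0.7576) = 435.13 × 1.0390 = 452.10 W/m².

452 W/m²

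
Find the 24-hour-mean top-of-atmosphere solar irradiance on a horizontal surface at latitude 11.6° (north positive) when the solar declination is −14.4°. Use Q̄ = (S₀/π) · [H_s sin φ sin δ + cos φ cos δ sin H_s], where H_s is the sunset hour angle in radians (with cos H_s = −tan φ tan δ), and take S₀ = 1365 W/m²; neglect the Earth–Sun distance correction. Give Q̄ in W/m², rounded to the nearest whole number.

379 W/m²

cos H_s = −tan(11.6°) · tan(-14.4°) = 0.0527, so H_s = arccos(0.0527) = 86.98°. In radians, H_s = 1.5181.
H_s sin φ sin δ = 1.5181 × 0.2011 × -0.2487 = -0.0759.
cos φ cos δ sin H_s = 0.9796 × 0.9686 × 0.9986 = 0.9475.
Q̄ = (1365/π) × (-0.0759 + 0.9475) = 434.49 × 0.8716 = 378.70 W/m².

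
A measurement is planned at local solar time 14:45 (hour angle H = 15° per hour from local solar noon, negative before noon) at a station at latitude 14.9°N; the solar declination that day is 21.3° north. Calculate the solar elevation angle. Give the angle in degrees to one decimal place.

50.4°

Hour angle H = 15° × (14.75 − 12) = 41.25°.
cos θ_z = sin(14.9°) sin(21.3°) + cos(14.9°) cos(21.3°) cos(41.25°) = 0.0934 + 0.6769 = 0.7703.
θ_z = arccos(0.7703) = 39.62°, so the elevation is 90° − 39.62° = 50.38°.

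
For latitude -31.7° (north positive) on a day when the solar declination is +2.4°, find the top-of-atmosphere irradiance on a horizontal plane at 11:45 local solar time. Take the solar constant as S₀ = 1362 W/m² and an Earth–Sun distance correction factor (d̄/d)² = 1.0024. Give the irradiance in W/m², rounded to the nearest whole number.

1128 W/m²

Hour angle H = 15° × (11.75 − 12) = -3.75°.
cos θ_z = sin φ sin δ + cos φ cos δ cos H = (-0.5255)(0.0419) + (0.8508)(0.9991)(0.9979) = 0.8262.
Top-of-atmosphere irradiance = S₀ (d̄/d)² cos θ_z = 1362 × 1.0024 × 0.8262 = 1127.99 W/m².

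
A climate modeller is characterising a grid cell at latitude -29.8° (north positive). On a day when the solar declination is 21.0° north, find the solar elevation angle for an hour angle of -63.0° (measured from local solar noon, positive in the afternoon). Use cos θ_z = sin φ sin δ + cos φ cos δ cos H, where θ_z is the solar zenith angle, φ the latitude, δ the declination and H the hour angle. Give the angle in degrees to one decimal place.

With φ = -29.8°, δ = 21.0°, H = -63.00°: sin φ sin δ = -0.1781, cos φ cos δ cos H = 0.3678, so cos θ_z = 0.1897.
θ_z = arccos(0.1897) = 79.06°, so the elevation is 90° − 79.06° = 10.94°.

10.9°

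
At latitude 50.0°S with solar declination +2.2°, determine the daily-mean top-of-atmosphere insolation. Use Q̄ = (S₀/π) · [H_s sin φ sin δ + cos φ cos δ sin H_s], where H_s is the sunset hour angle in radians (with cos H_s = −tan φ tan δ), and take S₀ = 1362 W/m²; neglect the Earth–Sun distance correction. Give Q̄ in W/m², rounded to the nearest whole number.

cos H_s = −tan(-50.0°) · tan(2.2°) = 0.0458, so H_s = arccos(0.0458) = 87.37°. In radians, H_s = 1.5249.
H_s sin φ sin δ = 1.5249 × -0.7660 × 0.0384 = -0.0449.
cos φ cos δ sin H_s = 0.6428 × 0.9993 × 0.9989 = 0.6416.
Q̄ = (1362/π) × (-0.0449 + 0.6416) = 433.54 × 0.5967 = 258.69 W/m².

259 W/m²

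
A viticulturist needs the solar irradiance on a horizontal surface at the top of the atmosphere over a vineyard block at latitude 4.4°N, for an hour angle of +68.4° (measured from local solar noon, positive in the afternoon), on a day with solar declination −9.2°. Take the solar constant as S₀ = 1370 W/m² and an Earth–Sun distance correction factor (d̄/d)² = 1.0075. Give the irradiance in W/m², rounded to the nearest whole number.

cos θ_z = sin φ sin δ + cos φ cos δ cos H = (0.0767)(-0.1599) + (0.9971)(0.9871)(0.3681) = 0.3500.
Top-of-atmosphere irradiance = S₀ (d̄/d)² cos θ_z = 1370 × 1.0075 × 0.3500 = 483.10 W/m².

483 W/m²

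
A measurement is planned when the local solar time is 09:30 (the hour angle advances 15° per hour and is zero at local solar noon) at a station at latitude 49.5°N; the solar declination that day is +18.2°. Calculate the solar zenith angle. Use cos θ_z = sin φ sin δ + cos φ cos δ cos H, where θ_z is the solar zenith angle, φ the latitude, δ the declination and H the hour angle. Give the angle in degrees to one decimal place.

Hour angle H = 15° × (9.5 − 12) = -37.50°.
With φ = 49.5°, δ = 18.2°, H = -37.50°: sin φ sin δ = 0.2375, cos φ cos δ cos H = 0.4895, so cos θ_z = 0.7270.
θ_z = arccos(0.7270) = 43.36°.

43.4°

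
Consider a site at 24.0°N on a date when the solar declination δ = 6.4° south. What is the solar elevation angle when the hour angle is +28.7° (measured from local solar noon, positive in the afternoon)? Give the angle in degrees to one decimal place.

cos θ_z = sin φ sin δ + cos φ cos δ cos H = (0.4067)(-0.1115) + (0.9135)(0.9938)(0.8771) = 0.7509.
θ_z = arccos(0.7509) = 41.33°, so the elevation is 90° − 41.33° = 48.67°.

48.7°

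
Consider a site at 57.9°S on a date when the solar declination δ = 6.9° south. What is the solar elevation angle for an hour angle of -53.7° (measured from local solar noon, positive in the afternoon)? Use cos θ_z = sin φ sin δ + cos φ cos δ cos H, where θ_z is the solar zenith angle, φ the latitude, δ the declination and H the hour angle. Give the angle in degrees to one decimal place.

24.5°

cos θ_z = sin(-57.9°) sin(-6.9°) + cos(-57.9°) cos(-6.9°) cos(-53.70°) = 0.1018 + 0.3123 = 0.4141.
θ_z = arccos(0.4141) = 65.54°, so the elevation is 90° − 65.54° = 24.46°.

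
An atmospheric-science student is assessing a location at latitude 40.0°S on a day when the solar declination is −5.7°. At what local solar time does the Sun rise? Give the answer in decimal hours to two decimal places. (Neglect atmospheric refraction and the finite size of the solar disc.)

5.68 h

cos H_s = −tan(-40.0°) · tan(-5.7°) = -0.0838, so H_s = arccos(-0.0838) = 94.81°.
Sunrise is at 12 − H_s/15 = 12 − 6.321 = 5.679 h local solar time.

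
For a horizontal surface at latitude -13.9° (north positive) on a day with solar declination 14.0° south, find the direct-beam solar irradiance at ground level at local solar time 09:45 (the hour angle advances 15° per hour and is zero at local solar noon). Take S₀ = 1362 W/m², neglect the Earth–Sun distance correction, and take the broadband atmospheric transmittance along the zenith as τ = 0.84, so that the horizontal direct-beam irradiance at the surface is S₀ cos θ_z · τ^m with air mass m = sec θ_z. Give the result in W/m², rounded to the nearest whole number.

Hour angle H = 15° × (9.75 − 12) = -33.75°.
cos θ_z = sin(-13.9°) sin(-14.0°) + cos(-13.9°) cos(-14.0°) cos(-33.75°) = 0.0581 + 0.7831 = 0.8412.
Air mass m = 1/cos θ_z = 1/0.8412 = 1.189; τ^m = 0.84^1.189 = 0.8128.
Surface direct beam = 1362 × 0.8412 × 0.8128 = 931.24 W/m².

931 W/m²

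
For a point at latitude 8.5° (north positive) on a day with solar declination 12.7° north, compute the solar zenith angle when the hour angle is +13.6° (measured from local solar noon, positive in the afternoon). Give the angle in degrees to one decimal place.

14.0°

cos θ_z = sin φ sin δ + cos φ cos δ cos H = (0.1478)(0.2198) + (0.9890)(0.9755)(0.9720) = 0.9702.
θ_z = arccos(0.9702) = 14.02°.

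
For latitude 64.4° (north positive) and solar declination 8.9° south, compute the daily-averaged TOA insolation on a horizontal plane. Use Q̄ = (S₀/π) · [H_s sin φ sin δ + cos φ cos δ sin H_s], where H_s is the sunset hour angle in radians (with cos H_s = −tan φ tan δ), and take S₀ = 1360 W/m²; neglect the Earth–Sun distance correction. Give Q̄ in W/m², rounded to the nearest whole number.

cos H_s = −tan(64.4°) · tan(-8.9°) = 0.3268, so H_s = arccos(0.3268) = 70.93°. In radians, H_s = 1.2380.
H_s sin φ sin δ = 1.2380 × 0.9018 × -0.1547 = -0.1727.
cos φ cos δ sin H_s = 0.4321 × 0.9880 × 0.9451 = 0.4035.
Q̄ = (1360/π) × (-0.1727 + 0.4035) = 432.90 × 0.2308 = 99.91 W/m².

100 W/m²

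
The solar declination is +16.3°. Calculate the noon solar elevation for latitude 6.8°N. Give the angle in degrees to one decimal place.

At local solar noon the hour angle is zero, so the elevation is 90° − |φ − δ| = 90° − |6.8° − (16.3°)| = 90° − 9.5° = 80.5°.

80.5°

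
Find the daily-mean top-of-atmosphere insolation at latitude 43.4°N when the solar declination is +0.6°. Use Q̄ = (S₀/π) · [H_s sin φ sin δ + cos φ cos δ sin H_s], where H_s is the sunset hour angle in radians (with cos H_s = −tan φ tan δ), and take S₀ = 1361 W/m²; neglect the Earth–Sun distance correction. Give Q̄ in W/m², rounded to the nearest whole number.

320 W/m²

The sunset hour angle satisfies cos H_s = −tan φ tan δ = -0.0099, giving H_s = 90.57°. In radians, H_s = 1.5807.
H_s sin φ sin δ = 1.5807 × 0.6871 × 0.0105 = 0.0114.
cos φ cos δ sin H_s = 0.7266 × 0.9999 × 1.0000 = 0.7265.
Q̄ = (1361/π) × (0.0114 + 0.7265) = 433.22 × 0.7379 = 319.67 W/m².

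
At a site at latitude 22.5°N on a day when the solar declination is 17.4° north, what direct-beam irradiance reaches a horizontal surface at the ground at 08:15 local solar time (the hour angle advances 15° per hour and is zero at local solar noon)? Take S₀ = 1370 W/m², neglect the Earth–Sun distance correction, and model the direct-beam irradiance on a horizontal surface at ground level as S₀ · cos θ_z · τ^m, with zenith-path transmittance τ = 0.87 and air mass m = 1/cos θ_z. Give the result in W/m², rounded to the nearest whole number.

657 W/m²

Hour angle H = 15° × (8.25 − 12) = -56.25°.
With φ = 22.5°, δ = 17.4°, H = -56.25°: sin φ sin δ = 0.1144, cos φ cos δ cos H = 0.4898, so cos θ_z = 0.6042.
Air mass m = 1/cos θ_z = 1/0.6042 = 1.655; τ^m = 0.87^1.655 = 0.7942.
Surface direct beam = 1370 × 0.6042 × 0.7942 = 657.40 W/m².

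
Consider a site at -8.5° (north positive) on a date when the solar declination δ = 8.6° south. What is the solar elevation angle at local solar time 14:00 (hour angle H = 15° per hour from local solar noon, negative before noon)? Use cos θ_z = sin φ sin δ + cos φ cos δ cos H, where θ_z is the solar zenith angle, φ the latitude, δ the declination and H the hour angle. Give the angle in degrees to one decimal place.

Hour angle H = 15° × (14 − 12) = 30.00°.
cos θ_z = sin(-8.5°) sin(-8.6°) + cos(-8.5°) cos(-8.6°) cos(30.00°) = 0.0221 + 0.8469 = 0.8690.
θ_z = arccos(0.8690) = 29.66°, so the elevation is 90° − 29.66° = 60.34°.

60.3°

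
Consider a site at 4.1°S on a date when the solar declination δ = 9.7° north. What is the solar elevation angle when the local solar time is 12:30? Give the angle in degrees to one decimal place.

74.3°

Hour angle H = 15° × (12.5 − 12) = 7.50°.
cos θ_z = sin(-4.1°) sin(9.7°) + cos(-4.1°) cos(9.7°) cos(7.50°) = -0.0120 + 0.9748 = 0.9628.
θ_z = arccos(0.9628) = 15.68°, so the elevation is 90° − 15.68° = 74.32°.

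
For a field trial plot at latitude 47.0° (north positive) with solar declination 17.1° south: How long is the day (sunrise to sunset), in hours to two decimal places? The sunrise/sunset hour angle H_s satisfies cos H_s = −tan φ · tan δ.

cos H_s = −tan(47.0°) · tan(-17.1°) = 0.3299, so H_s = arccos(0.3299) = 70.74°.
Day length = 2 H_s / 15° h⁻¹ = 141.48° / 15 = 9.432 h.

9.43 hours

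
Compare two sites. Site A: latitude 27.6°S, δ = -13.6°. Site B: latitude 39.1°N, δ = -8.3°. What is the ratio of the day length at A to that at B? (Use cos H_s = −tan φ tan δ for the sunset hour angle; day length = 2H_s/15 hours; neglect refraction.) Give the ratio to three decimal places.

1.169

A: H_s = arccos(−tan -27.6° · tan -13.6°) = 97.27°, so 2H_s/15 = 12.9693 h.
B: H_s = arccos(−tan 39.1° · tan -8.3°) = 83.19°, so 2H_s/15 = 11.0920 h.
Ratio A/B = 12.9693 / 11.0920 = 1.1692.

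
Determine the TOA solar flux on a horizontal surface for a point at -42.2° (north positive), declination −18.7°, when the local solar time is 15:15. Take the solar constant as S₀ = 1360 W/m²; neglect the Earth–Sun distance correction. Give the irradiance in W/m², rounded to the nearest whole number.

Hour angle H = 15° × (15.25 − 12) = 48.75°.
With φ = -42.2°, δ = -18.7°, H = 48.75°: sin φ sin δ = 0.2154, cos φ cos δ cos H = 0.4627, so cos θ_z = 0.6781.
Top-of-atmosphere irradiance = S₀ cos θ_z = 1360 × 0.6781 = 922.22 W/m².

922 W/m²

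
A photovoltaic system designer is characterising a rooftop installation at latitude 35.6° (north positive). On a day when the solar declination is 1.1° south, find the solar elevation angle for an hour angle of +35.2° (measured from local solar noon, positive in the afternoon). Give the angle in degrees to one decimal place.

40.8°

With φ = 35.6°, δ = -1.1°, H = 35.20°: sin φ sin δ = -0.0112, cos φ cos δ cos H = 0.6643, so cos θ_z = 0.6531.
θ_z = arccos(0.6531) = 49.22°, so the elevation is 90° − 49.22° = 40.78°.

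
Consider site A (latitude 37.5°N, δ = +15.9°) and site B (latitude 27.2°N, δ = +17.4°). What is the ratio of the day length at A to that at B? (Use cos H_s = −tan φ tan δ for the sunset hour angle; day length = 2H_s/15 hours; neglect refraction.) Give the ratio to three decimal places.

1.034

A: H_s = arccos(−tan 37.5° · tan 15.9°) = 102.63°, so 2H_s/15 = 13.6840 h.
B: H_s = arccos(−tan 27.2° · tan 17.4°) = 99.27°, so 2H_s/15 = 13.2360 h.
Ratio A/B = 13.6840 / 13.2360 = 1.0338.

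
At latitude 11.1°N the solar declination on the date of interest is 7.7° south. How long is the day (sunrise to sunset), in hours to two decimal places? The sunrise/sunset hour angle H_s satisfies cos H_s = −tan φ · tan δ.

11.80 hours

cos H_s = −tan(11.1°) · tan(-7.7°) = 0.0265, so H_s = arccos(0.0265) = 88.48°.
Day length = 2 H_s / 15° h⁻¹ = 176.96° / 15 = 11.797 h.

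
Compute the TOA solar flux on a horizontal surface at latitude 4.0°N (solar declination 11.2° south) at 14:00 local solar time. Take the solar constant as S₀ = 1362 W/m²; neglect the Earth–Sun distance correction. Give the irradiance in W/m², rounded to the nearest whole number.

1136 W/m²

Hour angle H = 15° × (14 − 12) = 30.00°.
With φ = 4.0°, δ = -11.2°, H = 30.00°: sin φ sin δ = -0.0135, cos φ cos δ cos H = 0.8475, so cos θ_z = 0.8340.
Top-of-atmosphere irradiance = S₀ cos θ_z = 1362 × 0.8340 = 1135.91 W/m².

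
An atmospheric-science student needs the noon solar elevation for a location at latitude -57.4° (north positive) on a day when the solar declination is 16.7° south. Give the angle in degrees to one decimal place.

49.3°

At local solar noon the hour angle is zero, so the elevation is 90° − |φ − δ| = 90° − |-57.4° − (-16.7°)| = 90° − 40.7° = 49.3°.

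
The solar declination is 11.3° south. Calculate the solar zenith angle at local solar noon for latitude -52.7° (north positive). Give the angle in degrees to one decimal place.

41.4°

At local solar noon the hour angle is zero, so the zenith angle is |φ − δ| = |-52.7° − (-11.3°)| = 41.4°.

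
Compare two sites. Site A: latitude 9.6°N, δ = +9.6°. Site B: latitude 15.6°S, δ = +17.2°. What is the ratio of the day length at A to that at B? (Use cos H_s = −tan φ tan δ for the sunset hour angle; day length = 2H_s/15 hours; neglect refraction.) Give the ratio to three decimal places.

1.078

A: H_s = arccos(−tan 9.6° · tan 9.6°) = 91.64°, so 2H_s/15 = 12.2187 h.
B: H_s = arccos(−tan -15.6° · tan 17.2°) = 85.04°, so 2H_s/15 = 11.3387 h.
Ratio A/B = 12.2187 / 11.3387 = 1.0776.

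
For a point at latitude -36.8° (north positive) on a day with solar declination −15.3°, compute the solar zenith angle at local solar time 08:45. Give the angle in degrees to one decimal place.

48.1°

Hour angle H = 15° × (8.75 − 12) = -48.75°.
With φ = -36.8°, δ = -15.3°, H = -48.75°: sin φ sin δ = 0.1581, cos φ cos δ cos H = 0.5092, so cos θ_z = 0.6673.
θ_z = arccos(0.6673) = 48.14°.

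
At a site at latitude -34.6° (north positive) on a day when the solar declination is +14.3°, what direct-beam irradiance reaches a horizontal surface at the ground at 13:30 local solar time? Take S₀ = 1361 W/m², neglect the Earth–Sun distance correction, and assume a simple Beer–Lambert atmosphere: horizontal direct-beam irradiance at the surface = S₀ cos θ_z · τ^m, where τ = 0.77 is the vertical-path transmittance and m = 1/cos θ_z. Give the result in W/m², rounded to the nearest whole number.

Hour angle H = 15° × (13.5 − 12) = 22.50°.
With φ = -34.6°, δ = 14.3°, H = 22.50°: sin φ sin δ = -0.1403, cos φ cos δ cos H = 0.7369, so cos θ_z = 0.5966.
Air mass m = 1/cos θ_z = 1/0.5966 = 1.676; τ^m = 0.77^1.676 = 0.6453.
Surface direct beam = 1361 × 0.5966 × 0.6453 = 523.97 W/m².

524 W/m²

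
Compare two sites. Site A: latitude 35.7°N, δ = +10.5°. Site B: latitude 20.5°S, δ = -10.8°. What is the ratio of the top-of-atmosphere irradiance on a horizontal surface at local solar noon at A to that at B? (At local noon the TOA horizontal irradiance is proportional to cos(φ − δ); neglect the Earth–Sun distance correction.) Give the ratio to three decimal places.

0.918

A: cos θ_z = cos(35.7° − (10.5°)) = 0.9048.
B: cos θ_z = cos(-20.5° − (-10.8°)) = 0.9857.
Ratio A/B = 0.9048 / 0.9857 = 0.9179.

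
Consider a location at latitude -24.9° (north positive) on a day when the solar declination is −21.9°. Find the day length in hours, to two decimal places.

cos H_s = −tan(-24.9°) · tan(-21.9°) = -0.1866, so H_s = arccos(-0.1866) = 100.75°.
Day length = 2 H_s / 15° h⁻¹ = 201.50° / 15 = 13.433 h.

13.43 hours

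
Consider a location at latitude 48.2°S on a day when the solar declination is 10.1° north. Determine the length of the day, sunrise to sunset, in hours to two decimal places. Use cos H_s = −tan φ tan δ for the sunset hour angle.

−tan φ tan δ = −(-1.1184)(0.1781) = 0.1992; H_s = arccos(0.1992) = 78.51°.
Day length = 2 H_s / 15° h⁻¹ = 157.02° / 15 = 10.468 h.

10.47 hours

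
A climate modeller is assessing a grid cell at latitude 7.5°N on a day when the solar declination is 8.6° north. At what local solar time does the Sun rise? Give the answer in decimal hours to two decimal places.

−tan φ tan δ = −(0.1317)(0.1512) = -0.0199; H_s = arccos(-0.0199) = 91.14°.
Sunrise is at 12 − H_s/15 = 12 − 6.076 = 5.924 h local solar time.

5.92 h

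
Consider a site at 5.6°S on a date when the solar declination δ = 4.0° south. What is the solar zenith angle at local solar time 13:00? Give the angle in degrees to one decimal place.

15.0°

Hour angle H = 15° × (13 − 12) = 15.00°.
cos θ_z = sin φ sin δ + cos φ cos δ cos H = (-0.0976)(-0.0698) + (0.9952)(0.9976)(0.9659) = 0.9658.
θ_z = arccos(0.9658) = 15.03°.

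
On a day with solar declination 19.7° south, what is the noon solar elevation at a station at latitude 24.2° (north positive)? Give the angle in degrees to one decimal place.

46.1°

At local solar noon the hour angle is zero, so the elevation is 90° − |φ − δ| = 90° − |24.2° − (-19.7°)| = 90° − 43.9° = 46.1°.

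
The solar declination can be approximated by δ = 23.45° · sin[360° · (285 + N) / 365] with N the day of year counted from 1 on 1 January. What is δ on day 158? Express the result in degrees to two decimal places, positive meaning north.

+22.84°

360 × (285 + 158) / 365 = 436.932°; sin(436.932°) = 0.9741.
δ = 23.45 × 0.9741 = 22.843° ≈ +22.84°.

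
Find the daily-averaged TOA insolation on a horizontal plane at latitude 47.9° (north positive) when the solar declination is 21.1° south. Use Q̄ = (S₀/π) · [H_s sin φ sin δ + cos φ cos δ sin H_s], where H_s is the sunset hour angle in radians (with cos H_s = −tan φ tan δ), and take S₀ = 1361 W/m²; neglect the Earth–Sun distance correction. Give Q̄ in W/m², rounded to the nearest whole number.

114 W/m²

The sunset hour angle satisfies cos H_s = −tan φ tan δ = 0.4270, giving H_s = 64.72°. In radians, H_s = 1.1296.
H_s sin φ sin δ = 1.1296 × 0.7420 × -0.3600 = -0.3017.
cos φ cos δ sin H_s = 0.6704 × 0.9330 × 0.9042 = 0.5656.
Q̄ = (1361/π) × (-0.3017 + 0.5656) = 433.22 × 0.2639 = 114.33 W/m².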